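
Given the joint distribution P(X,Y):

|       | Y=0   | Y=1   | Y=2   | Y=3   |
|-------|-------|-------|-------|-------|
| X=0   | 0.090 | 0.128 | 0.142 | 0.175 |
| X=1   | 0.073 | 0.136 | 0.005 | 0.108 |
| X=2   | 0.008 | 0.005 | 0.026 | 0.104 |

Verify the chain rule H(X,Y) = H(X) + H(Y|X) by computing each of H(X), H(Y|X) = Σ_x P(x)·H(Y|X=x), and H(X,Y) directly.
H(X) = 1.4105 bits, H(Y|X) = 1.7443 bits, H(X,Y) = 3.1547 bits

Marginal of X (row sums):
  P(X=0) = 0.090 + 0.128 + 0.142 + 0.175 = 0.535
  P(X=1) = 0.073 + 0.136 + 0.005 + 0.108 = 0.322
  P(X=2) = 0.008 + 0.005 + 0.026 + 0.104 = 0.143
H(X) = -[0.535·log₂(0.535) + 0.322·log₂(0.322) + 0.143·log₂(0.143)]
  = 0.482778 + 0.526427 + 0.401246 = 1.4105 bits

H(Y|X) = Σ_x P(x)·H(Y|X=x):
  X=0: P(X=0) = 0.535, P(Y|X=0) = (18/107, 128/535, 142/535, 35/107) → H(Y|X=0) = 1.961539
  X=1: P(X=1) = 0.322, P(Y|X=1) = (73/322, 68/161, 5/322, 54/161) → H(Y|X=1) = 1.632502
  X=2: P(X=2) = 0.143, P(Y|X=2) = (8/143, 5/143, 2/11, 8/11) → H(Y|X=2) = 1.183180
H(Y|X) = 0.535·1.961539 + 0.322·1.632502 + 0.143·1.183180 = 1.7443 bits

H(X,Y) = -Σ_{x,y} P(x,y) log₂ P(x,y). Per-cell terms -P(x,y)·log₂P(x,y):
  X=0: 0.312654, 0.379620, 0.399877, 0.440050
  X=1: 0.275645, 0.391452, 0.038219, 0.346777
  X=2: 0.055726, 0.038219, 0.136899, 0.339596
Sum of the 12 terms: H(X,Y) = 3.1547 bits

Chain rule check:
  H(X) + H(Y|X) = 1.4105 + 1.7443 = 3.1548 bits
  H(X,Y) = 3.1547 bits
✓ Chain rule verified (Δ = 0.0001 is 4-dp rounding noise: each of the three values was rounded independently).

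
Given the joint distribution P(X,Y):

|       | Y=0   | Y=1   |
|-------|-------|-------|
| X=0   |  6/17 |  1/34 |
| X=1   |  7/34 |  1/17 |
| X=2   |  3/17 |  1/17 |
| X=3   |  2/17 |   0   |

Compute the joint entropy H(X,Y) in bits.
2.4351 bits

H(X,Y) = -Σ_{x,y} P(x,y) log₂ P(x,y). Per-cell terms -P(x,y)·log₂P(x,y):
  X=0: 0.53029, 0.14963
  X=1: 0.46943, 0.24044
  X=2: 0.44162, 0.24044
  X=3: 0.36323, 0.00000
  (cells with P = 0 contribute 0)
Sum of the 8 terms: H(X,Y) = 2.4351 bits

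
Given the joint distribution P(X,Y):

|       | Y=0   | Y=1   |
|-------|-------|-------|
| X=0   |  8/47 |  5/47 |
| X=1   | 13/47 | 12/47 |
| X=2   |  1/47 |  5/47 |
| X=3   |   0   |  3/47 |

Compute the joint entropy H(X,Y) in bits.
2.5099 bits

H(X,Y) = -Σ_{x,y} P(x,y) log₂ P(x,y). Per-cell terms -P(x,y)·log₂P(x,y):
  X=0: 0.4348, 0.3439
  X=1: 0.5128, 0.5029
  X=2: 0.1182, 0.3439
  X=3: 0.0000, 0.2534
  (cells with P = 0 contribute 0)
Sum of the 8 terms: H(X,Y) = 2.5099 bits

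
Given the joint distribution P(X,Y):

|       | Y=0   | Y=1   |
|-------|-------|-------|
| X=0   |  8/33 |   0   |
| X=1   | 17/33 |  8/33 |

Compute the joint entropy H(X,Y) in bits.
1.4842 bits

H(X,Y) = -Σ_{x,y} P(x,y) log₂ P(x,y). Per-cell terms -P(x,y)·log₂P(x,y):
  X=0: 0.4956, 0.0000
  X=1: 0.4930, 0.4956
  (cells with P = 0 contribute 0)
Sum of the 4 terms: H(X,Y) = 1.4842 bits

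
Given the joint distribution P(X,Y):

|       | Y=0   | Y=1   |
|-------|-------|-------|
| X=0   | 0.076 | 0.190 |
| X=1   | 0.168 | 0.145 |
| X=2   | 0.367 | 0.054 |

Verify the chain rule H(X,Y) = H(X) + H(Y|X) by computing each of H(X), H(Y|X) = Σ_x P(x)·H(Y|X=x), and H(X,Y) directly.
H(X) = 1.5582 bits, H(Y|X) = 0.7740 bits, H(X,Y) = 2.3322 bits

Marginal of X (row sums):
  P(X=0) = 0.076 + 0.190 = 0.266
  P(X=1) = 0.168 + 0.145 = 0.313
  P(X=2) = 0.367 + 0.054 = 0.421
H(X) = -[0.266·log₂(0.266) + 0.313·log₂(0.313) + 0.421·log₂(0.421)]
  = 0.508193 + 0.524515 + 0.525453 = 1.5582 bits

H(Y|X) = Σ_x P(x)·H(Y|X=x):
  X=0: P(X=0) = 0.266, P(Y|X=0) = (2/7, 5/7) → H(Y|X=0) = 0.863121
  X=1: P(X=1) = 0.313, P(Y|X=1) = (168/313, 145/313) → H(Y|X=1) = 0.996101
  X=2: P(X=2) = 0.421, P(Y|X=2) = (367/421, 54/421) → H(Y|X=2) = 0.552664
H(Y|X) = 0.266·0.863121 + 0.313·0.996101 + 0.421·0.552664 = 0.7740 bits

H(X,Y) = -Σ_{x,y} P(x,y) log₂ P(x,y). Per-cell terms -P(x,y)·log₂P(x,y):
  X=0: 0.282557, 0.455226
  X=1: 0.432342, 0.403952
  X=2: 0.530736, 0.227388
Sum of the 6 terms: H(X,Y) = 2.3322 bits

Chain rule check:
  H(X) + H(Y|X) = 1.5582 + 0.7740 = 2.3322 bits
  H(X,Y) = 2.3322 bits
✓ Chain rule verified.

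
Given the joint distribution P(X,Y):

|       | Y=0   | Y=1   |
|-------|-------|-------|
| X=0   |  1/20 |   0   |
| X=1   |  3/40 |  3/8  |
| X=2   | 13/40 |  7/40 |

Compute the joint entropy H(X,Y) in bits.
1.9940 bits

H(X,Y) = -Σ_{x,y} P(x,y) log₂ P(x,y). Per-cell terms -P(x,y)·log₂P(x,y):
  X=0: 0.21610, 0.00000
  X=1: 0.28027, 0.53064
  X=2: 0.52698, 0.44005
  (cells with P = 0 contribute 0)
Sum of the 6 terms: H(X,Y) = 1.9940 bits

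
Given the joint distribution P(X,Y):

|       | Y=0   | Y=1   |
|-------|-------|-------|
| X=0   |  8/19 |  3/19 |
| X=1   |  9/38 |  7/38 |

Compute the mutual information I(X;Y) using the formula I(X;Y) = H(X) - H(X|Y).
0.0211 bits

I(X;Y) = H(X) - H(X|Y)

Marginal of X (row sums):
  P(X=0) = 8/19 + 3/19 = 11/19
  P(X=1) = 9/38 + 7/38 = 8/19
H(X) = -[(11/19)·log₂(11/19) + (8/19)·log₂(8/19)]
  = 0.4565 + 0.5254 = 0.9819 bits

Marginal of Y (column sums):
  P(Y=0) = 8/19 + 9/38 = 25/38
  P(Y=1) = 3/19 + 7/38 = 13/38
H(X|Y) = Σ_y P(y)·H(X|Y=y):
  Y=0: P(Y=0) = 25/38, P(X|Y=0) = (16/25, 9/25) → H(X|Y=0) = 0.9427
  Y=1: P(Y=1) = 13/38, P(X|Y=1) = (6/13, 7/13) → H(X|Y=1) = 0.9957
H(X|Y) = (25/38)·0.9427 + (13/38)·0.9957 = 0.9608 bits

I(X;Y) = H(X) - H(X|Y) = 0.9819 - 0.9608 = 0.0211 bits

Cross-check via I(X;Y) = H(X) + H(Y) - H(X,Y): computing H(Y) from the column sums and H(X,Y) from the 4 cells in the same way gives H(Y) = 0.9268 bits and H(X,Y) = 1.8876 bits, so
I(X;Y) = 0.9819 + 0.9268 - 1.8876 = 0.0211 bits ✓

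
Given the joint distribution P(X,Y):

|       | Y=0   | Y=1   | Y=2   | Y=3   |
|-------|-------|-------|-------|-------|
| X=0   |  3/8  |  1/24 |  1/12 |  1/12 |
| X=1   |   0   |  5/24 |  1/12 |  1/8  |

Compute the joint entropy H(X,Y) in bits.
2.4644 bits

H(X,Y) = -Σ_{x,y} P(x,y) log₂ P(x,y). Per-cell terms -P(x,y)·log₂P(x,y):
  X=0: 0.53064, 0.19104, 0.29875, 0.29875
  X=1: 0.00000, 0.47147, 0.29875, 0.37500
  (cells with P = 0 contribute 0)
Sum of the 8 terms: H(X,Y) = 2.4644 bits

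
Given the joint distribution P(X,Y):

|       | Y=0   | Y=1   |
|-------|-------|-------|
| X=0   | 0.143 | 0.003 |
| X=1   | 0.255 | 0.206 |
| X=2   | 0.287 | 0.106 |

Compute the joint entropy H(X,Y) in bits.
2.2587 bits

H(X,Y) = -Σ_{x,y} P(x,y) log₂ P(x,y). Per-cell terms -P(x,y)·log₂P(x,y):
  X=0: 0.40125, 0.02514
  X=1: 0.50271, 0.46953
  X=2: 0.51685, 0.34321
Sum of the 6 terms: H(X,Y) = 2.2587 bits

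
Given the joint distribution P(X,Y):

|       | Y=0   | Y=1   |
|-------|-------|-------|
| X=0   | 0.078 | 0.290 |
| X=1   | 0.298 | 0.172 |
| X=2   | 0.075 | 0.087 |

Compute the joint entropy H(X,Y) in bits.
2.3490 bits

H(X,Y) = -Σ_{x,y} P(x,y) log₂ P(x,y). Per-cell terms -P(x,y)·log₂P(x,y):
  X=0: 0.28707, 0.51790
  X=1: 0.52049, 0.43680
  X=2: 0.28027, 0.30649
Sum of the 6 terms: H(X,Y) = 2.3490 bits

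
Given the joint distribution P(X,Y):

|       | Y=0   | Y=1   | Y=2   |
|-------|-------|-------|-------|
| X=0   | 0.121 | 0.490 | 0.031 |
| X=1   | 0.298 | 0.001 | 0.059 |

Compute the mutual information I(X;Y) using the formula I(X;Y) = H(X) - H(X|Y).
0.4837 bits

I(X;Y) = H(X) - H(X|Y)

Marginal of X (row sums):
  P(X=0) = 0.121 + 0.490 + 0.031 = 0.642
  P(X=1) = 0.298 + 0.001 + 0.059 = 0.358
H(X) = -[0.642·log₂(0.642) + 0.358·log₂(0.358)]
  = 0.4105 + 0.5305 = 0.9410 bits

Marginal of Y (column sums):
  P(Y=0) = 0.121 + 0.298 = 0.419
  P(Y=1) = 0.490 + 0.001 = 0.491
  P(Y=2) = 0.031 + 0.059 = 0.090
H(X|Y) = Σ_y P(y)·H(X|Y=y):
  Y=0: P(Y=0) = 0.419, P(X|Y=0) = (121/419, 298/419) → H(X|Y=0) = 0.8671
  Y=1: P(Y=1) = 0.491, P(X|Y=1) = (490/491, 1/491) → H(X|Y=1) = 0.0211
  Y=2: P(Y=2) = 0.090, P(X|Y=2) = (31/90, 59/90) → H(X|Y=2) = 0.9290
H(X|Y) = 0.419·0.8671 + 0.491·0.0211 + 0.090·0.9290 = 0.4573 bits

I(X;Y) = H(X) - H(X|Y) = 0.9410 - 0.4573 = 0.4837 bits

Cross-check via I(X;Y) = H(X) + H(Y) - H(X,Y): computing H(Y) from the column sums and H(X,Y) from the 6 cells in the same way gives H(Y) = 1.3424 bits and H(X,Y) = 1.7997 bits, so
I(X;Y) = 0.9410 + 1.3424 - 1.7997 = 0.4837 bits ✓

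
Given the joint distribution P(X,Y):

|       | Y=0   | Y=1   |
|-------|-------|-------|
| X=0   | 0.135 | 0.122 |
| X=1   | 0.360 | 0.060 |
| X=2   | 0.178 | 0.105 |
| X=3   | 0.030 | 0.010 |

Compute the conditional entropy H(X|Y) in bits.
1.6597 bits

H(X|Y) = H(X,Y) - H(Y)

H(X,Y) = -Σ_{x,y} P(x,y) log₂ P(x,y). Per-cell terms -P(x,y)·log₂P(x,y):
  X=0: 0.39001, 0.37028
  X=1: 0.53062, 0.24353
  X=2: 0.44323, 0.34141
  X=3: 0.15177, 0.06644
Sum of the 8 terms: H(X,Y) = 2.5373 bits

Marginal of Y (column sums):
  P(Y=0) = 0.135 + 0.360 + 0.178 + 0.030 = 0.703
  P(Y=1) = 0.122 + 0.060 + 0.105 + 0.010 = 0.297
H(Y) = -[0.703·log₂(0.703) + 0.297·log₂(0.297)]
  = 0.35741 + 0.52019 = 0.8776 bits

H(X|Y) = H(X,Y) - H(Y) = 2.5373 - 0.8776 = 1.6597 bits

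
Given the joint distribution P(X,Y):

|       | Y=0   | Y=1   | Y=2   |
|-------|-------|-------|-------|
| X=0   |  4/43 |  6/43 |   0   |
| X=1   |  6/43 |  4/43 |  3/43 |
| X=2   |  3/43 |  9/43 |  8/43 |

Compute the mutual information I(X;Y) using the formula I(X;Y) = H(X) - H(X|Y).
0.1803 bits

I(X;Y) = H(X) - H(X|Y)

Marginal of X (row sums):
  P(X=0) = 4/43 + 6/43 + 0 = 10/43
  P(X=1) = 6/43 + 4/43 + 3/43 = 13/43
  P(X=2) = 3/43 + 9/43 + 8/43 = 20/43
H(X) = -[(10/43)·log₂(10/43) + (13/43)·log₂(13/43) + (20/43)·log₂(20/43)]
  = 0.489381 + 0.521761 + 0.513645 = 1.52479 bits

Marginal of Y (column sums):
  P(Y=0) = 4/43 + 6/43 + 3/43 = 13/43
  P(Y=1) = 6/43 + 4/43 + 9/43 = 19/43
  P(Y=2) = 0 + 3/43 + 8/43 = 11/43
H(X|Y) = Σ_y P(y)·H(X|Y=y):
  Y=0: P(Y=0) = 13/43, P(X|Y=0) = (4/13, 6/13, 3/13) → H(X|Y=0) = 1.526235
  Y=1: P(Y=1) = 19/43, P(X|Y=1) = (6/19, 4/19, 9/19) → H(X|Y=1) = 1.509028
  Y=2: P(Y=2) = 11/43, P(X|Y=2) = (0, 3/11, 8/11) → H(X|Y=2) = 0.845351
H(X|Y) = (13/43)·1.526235 + (19/43)·1.509028 + (11/43)·0.845351 = 1.34445 bits

I(X;Y) = H(X) - H(X|Y) = 1.52479 - 1.34445 = 0.1803 bits

Cross-check via I(X;Y) = H(X) + H(Y) - H(X,Y): computing H(Y) from the column sums and H(X,Y) from the 9 cells in the same way gives H(Y) = 1.54557 bits and H(X,Y) = 2.89002 bits, so
I(X;Y) = 1.52479 + 1.54557 - 2.89002 = 0.1803 bits ✓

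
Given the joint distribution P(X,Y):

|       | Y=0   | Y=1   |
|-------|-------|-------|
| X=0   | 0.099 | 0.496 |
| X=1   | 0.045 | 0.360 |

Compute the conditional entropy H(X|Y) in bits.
0.9694 bits

H(X|Y) = H(X,Y) - H(Y)

H(X,Y) = -Σ_{x,y} P(x,y) log₂ P(x,y). Per-cell terms -P(x,y)·log₂P(x,y):
  X=0: 0.33031, 0.50175
  X=1: 0.20133, 0.53062
Sum of the 4 terms: H(X,Y) = 1.5640 bits

Marginal of Y (column sums):
  P(Y=0) = 0.099 + 0.045 = 0.144
  P(Y=1) = 0.496 + 0.360 = 0.856
H(Y) = -[0.144·log₂(0.144) + 0.856·log₂(0.856)]
  = 0.40260 + 0.19202 = 0.5946 bits

H(X|Y) = H(X,Y) - H(Y) = 1.5640 - 0.5946 = 0.9694 bits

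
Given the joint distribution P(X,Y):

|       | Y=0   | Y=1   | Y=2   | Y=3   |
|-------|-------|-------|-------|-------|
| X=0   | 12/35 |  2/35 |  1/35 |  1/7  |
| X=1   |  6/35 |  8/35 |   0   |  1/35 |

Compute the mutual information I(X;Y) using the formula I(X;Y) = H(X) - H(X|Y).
0.1953 bits

I(X;Y) = H(X) - H(X|Y)

Marginal of X (row sums):
  P(X=0) = 12/35 + 2/35 + 1/35 + 1/7 = 4/7
  P(X=1) = 6/35 + 8/35 + 0 + 1/35 = 3/7
H(X) = -[(4/7)·log₂(4/7) + (3/7)·log₂(3/7)]
  = 0.461346 + 0.523882 = 0.98523 bits

Marginal of Y (column sums):
  P(Y=0) = 12/35 + 6/35 = 18/35
  P(Y=1) = 2/35 + 8/35 = 2/7
  P(Y=2) = 1/35 + 0 = 1/35
  P(Y=3) = 1/7 + 1/35 = 6/35
H(X|Y) = Σ_y P(y)·H(X|Y=y):
  Y=0: P(Y=0) = 18/35, P(X|Y=0) = (2/3, 1/3) → H(X|Y=0) = 0.918296
  Y=1: P(Y=1) = 2/7, P(X|Y=1) = (1/5, 4/5) → H(X|Y=1) = 0.721928
  Y=2: P(Y=2) = 1/35, P(X|Y=2) = (1, 0) → H(X|Y=2) = 0.000000
  Y=3: P(Y=3) = 6/35, P(X|Y=3) = (5/6, 1/6) → H(X|Y=3) = 0.650022
H(X|Y) = (18/35)·0.918296 + (2/7)·0.721928 + (1/35)·0.000000 + (6/35)·0.650022 = 0.78996 bits

I(X;Y) = H(X) - H(X|Y) = 0.98523 - 0.78996 = 0.1953 bits

Cross-check via I(X;Y) = H(X) + H(Y) - H(X,Y): computing H(Y) from the column sums and H(X,Y) from the 8 cells in the same way gives H(Y) = 1.59249 bits and H(X,Y) = 2.38246 bits, so
I(X;Y) = 0.98523 + 1.59249 - 2.38246 = 0.1953 bits ✓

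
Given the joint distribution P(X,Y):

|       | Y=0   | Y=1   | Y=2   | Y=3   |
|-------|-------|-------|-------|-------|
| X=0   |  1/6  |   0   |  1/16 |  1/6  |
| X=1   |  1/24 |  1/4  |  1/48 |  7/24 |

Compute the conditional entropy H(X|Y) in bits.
0.6514 bits

H(X|Y) = H(X,Y) - H(Y)

H(X,Y) = -Σ_{x,y} P(x,y) log₂ P(x,y). Per-cell terms -P(x,y)·log₂P(x,y):
  X=0: 0.4308, 0.0000, 0.2500, 0.4308
  X=1: 0.1910, 0.5000, 0.1164, 0.5185
  (cells with P = 0 contribute 0)
Sum of the 8 terms: H(X,Y) = 2.4375 bits

Marginal of Y (column sums):
  P(Y=0) = 1/6 + 1/24 = 5/24
  P(Y=1) = 0 + 1/4 = 1/4
  P(Y=2) = 1/16 + 1/48 = 1/12
  P(Y=3) = 1/6 + 7/24 = 11/24
H(Y) = -[(5/24)·log₂(5/24) + (1/4)·log₂(1/4) + (1/12)·log₂(1/12) + (11/24)·log₂(11/24)]
  = 0.4715 + 0.5000 + 0.2987 + 0.5159 = 1.7861 bits

H(X|Y) = H(X,Y) - H(Y) = 2.4375 - 1.7861 = 0.6514 bits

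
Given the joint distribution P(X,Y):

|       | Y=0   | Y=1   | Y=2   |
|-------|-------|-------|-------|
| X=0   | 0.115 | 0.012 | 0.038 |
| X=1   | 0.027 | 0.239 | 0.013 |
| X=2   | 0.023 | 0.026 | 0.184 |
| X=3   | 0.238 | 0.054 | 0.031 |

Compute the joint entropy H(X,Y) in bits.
2.9174 bits

H(X,Y) = -Σ_{x,y} P(x,y) log₂ P(x,y). Per-cell terms -P(x,y)·log₂P(x,y):
  X=0: 0.35883, 0.07657, 0.17928
  X=1: 0.14069, 0.49352, 0.08145
  X=2: 0.12517, 0.13690, 0.44937
  X=3: 0.49289, 0.22739, 0.15536
Sum of the 12 terms: H(X,Y) = 2.9174 bits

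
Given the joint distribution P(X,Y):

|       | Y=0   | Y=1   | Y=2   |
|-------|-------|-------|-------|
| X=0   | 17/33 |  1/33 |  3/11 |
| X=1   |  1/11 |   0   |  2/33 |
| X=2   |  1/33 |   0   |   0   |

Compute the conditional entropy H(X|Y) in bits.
0.7734 bits

H(X|Y) = H(X,Y) - H(Y)

H(X,Y) = -Σ_{x,y} P(x,y) log₂ P(x,y). Per-cell terms -P(x,y)·log₂P(x,y):
  X=0: 0.49296, 0.15286, 0.51122
  X=1: 0.31449, 0.00000, 0.24511
  X=2: 0.15286, 0.00000, 0.00000
  (cells with P = 0 contribute 0)
Sum of the 9 terms: H(X,Y) = 1.8695 bits

Marginal of Y (column sums):
  P(Y=0) = 17/33 + 1/11 + 1/33 = 7/11
  P(Y=1) = 1/33 + 0 + 0 = 1/33
  P(Y=2) = 3/11 + 2/33 + 0 = 1/3
H(Y) = -[(7/11)·log₂(7/11) + (1/33)·log₂(1/33) + (1/3)·log₂(1/3)]
  = 0.41496 + 0.15286 + 0.52832 = 1.0961 bits

H(X|Y) = H(X,Y) - H(Y) = 1.8695 - 1.0961 = 0.7734 bits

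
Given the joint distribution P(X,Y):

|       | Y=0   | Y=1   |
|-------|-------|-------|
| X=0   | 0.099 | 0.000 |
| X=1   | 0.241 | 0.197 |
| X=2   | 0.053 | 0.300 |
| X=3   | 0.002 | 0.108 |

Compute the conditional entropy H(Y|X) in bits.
0.6646 bits

H(Y|X) = H(X,Y) - H(X)

H(X,Y) = -Σ_{x,y} P(x,y) log₂ P(x,y). Per-cell terms -P(x,y)·log₂P(x,y):
  X=0: 0.33030634, 0.00000000
  X=1: 0.49474768, 0.46171530
  X=2: 0.22460678, 0.52108968
  X=3: 0.01793157, 0.34677685
  (cells with P = 0 contribute 0)
Sum of the 8 terms: H(X,Y) = 2.3971742 bits

Marginal of X (row sums):
  P(X=0) = 0.099 + 0.000 = 0.099
  P(X=1) = 0.241 + 0.197 = 0.438
  P(X=2) = 0.053 + 0.300 = 0.353
  P(X=3) = 0.002 + 0.108 = 0.110
H(X) = -[0.099·log₂(0.099) + 0.438·log₂(0.438) + 0.353·log₂(0.353) + 0.110·log₂(0.110)]
  = 0.33030634 + 0.52165678 + 0.53029775 + 0.35028670 = 1.7325476 bits

H(Y|X) = H(X,Y) - H(X) = 2.3971742 - 1.7325476 = 0.6646 bits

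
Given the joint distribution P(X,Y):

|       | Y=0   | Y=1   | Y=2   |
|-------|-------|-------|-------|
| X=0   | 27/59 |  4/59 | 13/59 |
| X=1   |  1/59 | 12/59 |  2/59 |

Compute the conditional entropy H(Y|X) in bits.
1.1748 bits

H(Y|X) = H(X,Y) - H(X)

H(X,Y) = -Σ_{x,y} P(x,y) log₂ P(x,y). Per-cell terms -P(x,y)·log₂P(x,y):
  X=0: 0.51609, 0.26323, 0.48082
  X=1: 0.09971, 0.46732, 0.16551
Sum of the 6 terms: H(X,Y) = 1.9927 bits

Marginal of X (row sums):
  P(X=0) = 27/59 + 4/59 + 13/59 = 44/59
  P(X=1) = 1/59 + 12/59 + 2/59 = 15/59
H(X) = -[(44/59)·log₂(44/59) + (15/59)·log₂(15/59)]
  = 0.31562 + 0.50231 = 0.8179 bits

H(Y|X) = H(X,Y) - H(X) = 1.9927 - 0.8179 = 1.1748 bits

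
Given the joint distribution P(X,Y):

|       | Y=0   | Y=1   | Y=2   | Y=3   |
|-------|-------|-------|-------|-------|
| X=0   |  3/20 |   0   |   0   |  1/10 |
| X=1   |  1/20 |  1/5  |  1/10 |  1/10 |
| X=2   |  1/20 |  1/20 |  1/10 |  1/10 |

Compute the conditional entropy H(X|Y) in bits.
1.1987 bits

H(X|Y) = H(X,Y) - H(Y)

H(X,Y) = -Σ_{x,y} P(x,y) log₂ P(x,y). Per-cell terms -P(x,y)·log₂P(x,y):
  X=0: 0.4105, 0.0000, 0.0000, 0.3322
  X=1: 0.2161, 0.4644, 0.3322, 0.3322
  X=2: 0.2161, 0.2161, 0.3322, 0.3322
  (cells with P = 0 contribute 0)
Sum of the 12 terms: H(X,Y) = 3.1842 bits

Marginal of Y (column sums):
  P(Y=0) = 3/20 + 1/20 + 1/20 = 1/4
  P(Y=1) = 0 + 1/5 + 1/20 = 1/4
  P(Y=2) = 0 + 1/10 + 1/10 = 1/5
  P(Y=3) = 1/10 + 1/10 + 1/10 = 3/10
H(Y) = -[(1/4)·log₂(1/4) + (1/4)·log₂(1/4) + (1/5)·log₂(1/5) + (3/10)·log₂(3/10)]
  = 0.5000 + 0.5000 + 0.4644 + 0.5211 = 1.9855 bits

H(X|Y) = H(X,Y) - H(Y) = 3.1842 - 1.9855 = 1.1987 bits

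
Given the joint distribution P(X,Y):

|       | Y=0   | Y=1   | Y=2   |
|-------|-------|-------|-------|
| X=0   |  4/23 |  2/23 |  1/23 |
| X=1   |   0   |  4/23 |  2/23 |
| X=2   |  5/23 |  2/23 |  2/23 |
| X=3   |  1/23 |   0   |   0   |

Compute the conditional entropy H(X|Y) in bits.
1.4443 bits

H(X|Y) = H(X,Y) - H(Y)

H(X,Y) = -Σ_{x,y} P(x,y) log₂ P(x,y). Per-cell terms -P(x,y)·log₂P(x,y):
  X=0: 0.43888, 0.30640, 0.19668
  X=1: 0.00000, 0.43888, 0.30640
  X=2: 0.47862, 0.30640, 0.30640
  X=3: 0.19668, 0.00000, 0.00000
  (cells with P = 0 contribute 0)
Sum of the 12 terms: H(X,Y) = 2.9753 bits

Marginal of Y (column sums):
  P(Y=0) = 4/23 + 0 + 5/23 + 1/23 = 10/23
  P(Y=1) = 2/23 + 4/23 + 2/23 + 0 = 8/23
  P(Y=2) = 1/23 + 2/23 + 2/23 + 0 = 5/23
H(Y) = -[(10/23)·log₂(10/23) + (8/23)·log₂(8/23) + (5/23)·log₂(5/23)]
  = 0.52245 + 0.52993 + 0.47862 = 1.5310 bits

H(X|Y) = H(X,Y) - H(Y) = 2.9753 - 1.5310 = 1.4443 bits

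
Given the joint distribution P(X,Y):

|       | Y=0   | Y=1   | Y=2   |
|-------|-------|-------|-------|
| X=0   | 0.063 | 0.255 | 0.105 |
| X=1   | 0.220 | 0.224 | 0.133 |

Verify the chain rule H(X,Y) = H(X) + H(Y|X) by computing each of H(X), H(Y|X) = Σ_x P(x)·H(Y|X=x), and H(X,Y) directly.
H(X) = 0.9828 bits, H(Y|X) = 1.4637 bits, H(X,Y) = 2.4466 bits

Marginal of X (row sums):
  P(X=0) = 0.063 + 0.255 + 0.105 = 0.423
  P(X=1) = 0.220 + 0.224 + 0.133 = 0.577
H(X) = -[0.423·log₂(0.423) + 0.577·log₂(0.577)]
  = 0.52506 + 0.45777 = 0.9828 bits

H(Y|X) = Σ_x P(x)·H(Y|X=x):
  X=0: P(X=0) = 0.423, P(Y|X=0) = (7/47, 85/141, 35/141) → H(Y|X=0) = 1.34833
  X=1: P(X=1) = 0.577, P(Y|X=1) = (220/577, 224/577, 133/577) → H(Y|X=1) = 1.54834
H(Y|X) = 0.423·1.34833 + 0.577·1.54834 = 1.4637 bits

H(X,Y) = -Σ_{x,y} P(x,y) log₂ P(x,y). Per-cell terms -P(x,y)·log₂P(x,y):
  X=0: 0.25128, 0.50271, 0.34141
  X=1: 0.48057, 0.48349, 0.38710
Sum of the 6 terms: H(X,Y) = 2.4466 bits

Chain rule check:
  H(X) + H(Y|X) = 0.9828 + 1.4637 = 2.4465 bits
  H(X,Y) = 2.4466 bits
✓ Chain rule verified (Δ = 0.0001 is 4-dp rounding noise: each of the three values was rounded independently).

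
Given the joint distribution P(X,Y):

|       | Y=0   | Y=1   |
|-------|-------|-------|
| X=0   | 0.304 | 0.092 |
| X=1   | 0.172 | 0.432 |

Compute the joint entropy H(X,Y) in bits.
1.7988 bits

H(X,Y) = -Σ_{x,y} P(x,y) log₂ P(x,y). Per-cell terms -P(x,y)·log₂P(x,y):
  X=0: 0.5222, 0.3167
  X=1: 0.4368, 0.5231
Sum of the 4 terms: H(X,Y) = 1.7988 bits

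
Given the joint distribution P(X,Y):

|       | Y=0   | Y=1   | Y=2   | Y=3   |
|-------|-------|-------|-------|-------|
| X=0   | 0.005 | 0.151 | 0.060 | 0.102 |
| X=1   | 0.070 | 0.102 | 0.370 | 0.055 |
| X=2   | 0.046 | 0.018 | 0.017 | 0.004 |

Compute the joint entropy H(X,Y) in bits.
2.8353 bits

H(X,Y) = -Σ_{x,y} P(x,y) log₂ P(x,y). Per-cell terms -P(x,y)·log₂P(x,y):
  X=0: 0.03822, 0.41183, 0.24353, 0.33592
  X=1: 0.26856, 0.33592, 0.53073, 0.23014
  X=2: 0.20434, 0.10433, 0.09993, 0.03186
Sum of the 12 terms: H(X,Y) = 2.8353 bits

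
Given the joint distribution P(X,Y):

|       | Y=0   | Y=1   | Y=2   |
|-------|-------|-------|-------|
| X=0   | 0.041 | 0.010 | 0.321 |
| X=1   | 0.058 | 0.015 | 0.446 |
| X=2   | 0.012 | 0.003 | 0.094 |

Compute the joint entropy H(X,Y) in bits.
2.0526 bits

H(X,Y) = -Σ_{x,y} P(x,y) log₂ P(x,y). Per-cell terms -P(x,y)·log₂P(x,y):
  X=0: 0.1889, 0.0664, 0.5262
  X=1: 0.2383, 0.0909, 0.5195
  X=2: 0.0766, 0.0251, 0.3207
Sum of the 9 terms: H(X,Y) = 2.0526 bits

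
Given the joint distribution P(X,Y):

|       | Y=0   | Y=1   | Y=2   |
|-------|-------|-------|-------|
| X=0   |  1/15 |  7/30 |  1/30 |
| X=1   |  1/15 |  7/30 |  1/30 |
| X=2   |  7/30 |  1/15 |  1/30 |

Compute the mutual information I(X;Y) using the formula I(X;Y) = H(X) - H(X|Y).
0.1898 bits

I(X;Y) = H(X) - H(X|Y)

Marginal of X (row sums):
  P(X=0) = 1/15 + 7/30 + 1/30 = 1/3
  P(X=1) = 1/15 + 7/30 + 1/30 = 1/3
  P(X=2) = 7/30 + 1/15 + 1/30 = 1/3
H(X) = -[(1/3)·log₂(1/3) + (1/3)·log₂(1/3) + (1/3)·log₂(1/3)]
  = 0.52832 + 0.52832 + 0.52832 = 1.58496 bits

Marginal of Y (column sums):
  P(Y=0) = 1/15 + 1/15 + 7/30 = 11/30
  P(Y=1) = 7/30 + 7/30 + 1/15 = 8/15
  P(Y=2) = 1/30 + 1/30 + 1/30 = 1/10
H(X|Y) = Σ_y P(y)·H(X|Y=y):
  Y=0: P(Y=0) = 11/30, P(X|Y=0) = (2/11, 2/11, 7/11) → H(X|Y=0) = 1.30930
  Y=1: P(Y=1) = 8/15, P(X|Y=1) = (7/16, 7/16, 1/8) → H(X|Y=1) = 1.41856
  Y=2: P(Y=2) = 1/10, P(X|Y=2) = (1/3, 1/3, 1/3) → H(X|Y=2) = 1.58496
H(X|Y) = (11/30)·1.30930 + (8/15)·1.41856 + (1/10)·1.58496 = 1.39514 bits

I(X;Y) = H(X) - H(X|Y) = 1.58496 - 1.39514 = 0.1898 bits

Cross-check via I(X;Y) = H(X) + H(Y) - H(X,Y): computing H(Y) from the column sums and H(X,Y) from the 9 cells in the same way gives H(Y) = 1.34660 bits and H(X,Y) = 2.74174 bits, so
I(X;Y) = 1.58496 + 1.34660 - 2.74174 = 0.1898 bits ✓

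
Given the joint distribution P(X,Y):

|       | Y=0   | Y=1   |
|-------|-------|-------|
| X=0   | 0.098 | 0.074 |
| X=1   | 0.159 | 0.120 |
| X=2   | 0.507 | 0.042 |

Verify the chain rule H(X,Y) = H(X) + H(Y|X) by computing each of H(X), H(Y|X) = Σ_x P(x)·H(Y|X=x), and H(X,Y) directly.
H(X) = 1.4256 bits, H(Y|X) = 0.6586 bits, H(X,Y) = 2.0842 bits

Marginal of X (row sums):
  P(X=0) = 0.098 + 0.074 = 0.172
  P(X=1) = 0.159 + 0.120 = 0.279
  P(X=2) = 0.507 + 0.042 = 0.549
H(X) = -[0.172·log₂(0.172) + 0.279·log₂(0.279) + 0.549·log₂(0.549)]
  = 0.4368 + 0.5138 + 0.4750 = 1.4256 bits

H(Y|X) = Σ_x P(x)·H(Y|X=x):
  X=0: P(X=0) = 0.172, P(Y|X=0) = (49/86, 37/86) → H(Y|X=0) = 0.9859
  X=1: P(X=1) = 0.279, P(Y|X=1) = (53/93, 40/93) → H(Y|X=1) = 0.9859
  X=2: P(X=2) = 0.549, P(Y|X=2) = (169/183, 14/183) → H(Y|X=2) = 0.3897
H(Y|X) = 0.172·0.9859 + 0.279·0.9859 + 0.549·0.3897 = 0.6586 bits

H(X,Y) = -Σ_{x,y} P(x,y) log₂ P(x,y). Per-cell terms -P(x,y)·log₂P(x,y):
  X=0: 0.3284, 0.2780
  X=1: 0.4218, 0.3671
  X=2: 0.4968, 0.1921
Sum of the 6 terms: H(X,Y) = 2.0842 bits

Chain rule check:
  H(X) + H(Y|X) = 1.4256 + 0.6586 = 2.0842 bits
  H(X,Y) = 2.0842 bits
✓ Chain rule verified.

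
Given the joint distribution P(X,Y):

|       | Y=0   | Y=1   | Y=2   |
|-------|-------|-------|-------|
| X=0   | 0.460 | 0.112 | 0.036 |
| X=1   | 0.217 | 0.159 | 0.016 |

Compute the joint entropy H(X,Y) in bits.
2.0373 bits

H(X,Y) = -Σ_{x,y} P(x,y) log₂ P(x,y). Per-cell terms -P(x,y)·log₂P(x,y):
  X=0: 0.5153, 0.3537, 0.1727
  X=1: 0.4783, 0.4218, 0.0955
Sum of the 6 terms: H(X,Y) = 2.0373 bits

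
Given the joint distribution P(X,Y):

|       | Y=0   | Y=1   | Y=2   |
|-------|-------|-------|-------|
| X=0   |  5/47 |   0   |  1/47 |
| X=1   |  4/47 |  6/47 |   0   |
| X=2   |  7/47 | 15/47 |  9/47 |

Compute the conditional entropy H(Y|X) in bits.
1.2852 bits

H(Y|X) = H(X,Y) - H(X)

H(X,Y) = -Σ_{x,y} P(x,y) log₂ P(x,y). Per-cell terms -P(x,y)·log₂P(x,y):
  X=0: 0.343900, 0.000000, 0.118183
  X=1: 0.302518, 0.379101, 0.000000
  X=2: 0.409163, 0.525861, 0.456638
  (cells with P = 0 contribute 0)
Sum of the 9 terms: H(X,Y) = 2.53536 bits

Marginal of X (row sums):
  P(X=0) = 5/47 + 0 + 1/47 = 6/47
  P(X=1) = 4/47 + 6/47 + 0 = 10/47
  P(X=2) = 7/47 + 15/47 + 9/47 = 31/47
H(X) = -[(6/47)·log₂(6/47) + (10/47)·log₂(10/47) + (31/47)·log₂(31/47)]
  = 0.379101 + 0.475034 + 0.396004 = 1.25014 bits

H(Y|X) = H(X,Y) - H(X) = 2.53536 - 1.25014 = 1.2852 bits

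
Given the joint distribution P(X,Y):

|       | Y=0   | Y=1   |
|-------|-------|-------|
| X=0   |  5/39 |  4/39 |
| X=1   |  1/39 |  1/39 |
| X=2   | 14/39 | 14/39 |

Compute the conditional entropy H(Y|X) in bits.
0.9979 bits

H(Y|X) = H(X,Y) - H(X)

H(X,Y) = -Σ_{x,y} P(x,y) log₂ P(x,y). Per-cell terms -P(x,y)·log₂P(x,y):
  X=0: 0.3799, 0.3370
  X=1: 0.1355, 0.1355
  X=2: 0.5306, 0.5306
Sum of the 6 terms: H(X,Y) = 2.0491 bits

Marginal of X (row sums):
  P(X=0) = 5/39 + 4/39 = 3/13
  P(X=1) = 1/39 + 1/39 = 2/39
  P(X=2) = 14/39 + 14/39 = 28/39
H(X) = -[(3/13)·log₂(3/13) + (2/39)·log₂(2/39) + (28/39)·log₂(28/39)]
  = 0.4882 + 0.2198 + 0.3432 = 1.0512 bits

H(Y|X) = H(X,Y) - H(X) = 2.0491 - 1.0512 = 0.9979 bits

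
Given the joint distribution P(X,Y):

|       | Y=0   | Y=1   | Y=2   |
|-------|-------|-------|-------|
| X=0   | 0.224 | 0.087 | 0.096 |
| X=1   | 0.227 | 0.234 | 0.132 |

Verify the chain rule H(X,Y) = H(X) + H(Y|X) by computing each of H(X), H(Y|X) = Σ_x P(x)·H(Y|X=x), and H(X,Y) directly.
H(X) = 0.9749 bits, H(Y|X) = 1.5012 bits, H(X,Y) = 2.4761 bits

Marginal of X (row sums):
  P(X=0) = 0.224 + 0.087 + 0.096 = 0.407
  P(X=1) = 0.227 + 0.234 + 0.132 = 0.593
H(X) = -[0.407·log₂(0.407) + 0.593·log₂(0.593)]
  = 0.5278 + 0.4471 = 0.9749 bits

H(Y|X) = Σ_x P(x)·H(Y|X=x):
  X=0: P(X=0) = 0.407, P(Y|X=0) = (224/407, 87/407, 96/407) → H(Y|X=0) = 1.4415
  X=1: P(X=1) = 0.593, P(Y|X=1) = (227/593, 234/593, 132/593) → H(Y|X=1) = 1.5422
H(Y|X) = 0.407·1.4415 + 0.593·1.5422 = 1.5012 bits

H(X,Y) = -Σ_{x,y} P(x,y) log₂ P(x,y). Per-cell terms -P(x,y)·log₂P(x,y):
  X=0: 0.4835, 0.3065, 0.3246
  X=1: 0.4856, 0.4903, 0.3856
Sum of the 6 terms: H(X,Y) = 2.4761 bits

Chain rule check:
  H(X) + H(Y|X) = 0.9749 + 1.5012 = 2.4761 bits
  H(X,Y) = 2.4761 bits
✓ Chain rule verified.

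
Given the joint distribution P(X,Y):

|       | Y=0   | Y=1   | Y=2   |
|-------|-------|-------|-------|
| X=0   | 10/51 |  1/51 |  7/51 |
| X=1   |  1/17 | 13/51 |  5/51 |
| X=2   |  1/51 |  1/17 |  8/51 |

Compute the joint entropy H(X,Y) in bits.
2.8078 bits

H(X,Y) = -Σ_{x,y} P(x,y) log₂ P(x,y). Per-cell terms -P(x,y)·log₂P(x,y):
  X=0: 0.46088, 0.11122, 0.39324
  X=1: 0.24044, 0.50266, 0.32848
  X=2: 0.11122, 0.24044, 0.41920
Sum of the 9 terms: H(X,Y) = 2.8078 bits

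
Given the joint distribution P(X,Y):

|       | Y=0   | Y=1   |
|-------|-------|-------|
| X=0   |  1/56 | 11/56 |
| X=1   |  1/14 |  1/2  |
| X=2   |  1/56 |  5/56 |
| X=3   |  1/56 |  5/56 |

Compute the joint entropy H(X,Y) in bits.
2.1667 bits

H(X,Y) = -Σ_{x,y} P(x,y) log₂ P(x,y). Per-cell terms -P(x,y)·log₂P(x,y):
  X=0: 0.1037, 0.4612
  X=1: 0.2720, 0.5000
  X=2: 0.1037, 0.3112
  X=3: 0.1037, 0.3112
Sum of the 8 terms: H(X,Y) = 2.1667 bits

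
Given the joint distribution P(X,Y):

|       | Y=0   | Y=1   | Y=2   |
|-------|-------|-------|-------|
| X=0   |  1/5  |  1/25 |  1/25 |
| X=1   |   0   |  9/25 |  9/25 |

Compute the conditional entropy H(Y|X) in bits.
1.0417 bits

H(Y|X) = H(X,Y) - H(X)

H(X,Y) = -Σ_{x,y} P(x,y) log₂ P(x,y). Per-cell terms -P(x,y)·log₂P(x,y):
  X=0: 0.464386, 0.185754, 0.185754
  X=1: 0.000000, 0.530615, 0.530615
  (cells with P = 0 contribute 0)
Sum of the 6 terms: H(X,Y) = 1.89712 bits

Marginal of X (row sums):
  P(X=0) = 1/5 + 1/25 + 1/25 = 7/25
  P(X=1) = 0 + 9/25 + 9/25 = 18/25
H(X) = -[(7/25)·log₂(7/25) + (18/25)·log₂(18/25)]
  = 0.514220 + 0.341230 = 0.85545 bits

H(Y|X) = H(X,Y) - H(X) = 1.89712 - 0.85545 = 1.0417 bits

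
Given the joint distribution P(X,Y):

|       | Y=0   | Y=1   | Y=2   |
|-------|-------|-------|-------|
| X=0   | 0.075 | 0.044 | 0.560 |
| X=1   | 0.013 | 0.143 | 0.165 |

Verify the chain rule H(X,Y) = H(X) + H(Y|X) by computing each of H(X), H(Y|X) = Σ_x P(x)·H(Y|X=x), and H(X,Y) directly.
H(X) = 0.9055 bits, H(Y|X) = 0.9531 bits, H(X,Y) = 1.8586 bits

Marginal of X (row sums):
  P(X=0) = 0.075 + 0.044 + 0.560 = 0.679
  P(X=1) = 0.013 + 0.143 + 0.165 = 0.321
H(X) = -[0.679·log₂(0.679) + 0.321·log₂(0.321)]
  = 0.37923 + 0.52623 = 0.9055 bits

H(Y|X) = Σ_x P(x)·H(Y|X=x):
  X=0: P(X=0) = 0.679, P(Y|X=0) = (75/679, 44/679, 80/97) → H(Y|X=0) = 0.83617
  X=1: P(X=1) = 0.321, P(Y|X=1) = (13/321, 143/321, 55/107) → H(Y|X=1) = 1.20054
H(Y|X) = 0.679·0.83617 + 0.321·1.20054 = 0.9531 bits

H(X,Y) = -Σ_{x,y} P(x,y) log₂ P(x,y). Per-cell terms -P(x,y)·log₂P(x,y):
  X=0: 0.28027, 0.19828, 0.46844
  X=1: 0.08145, 0.40125, 0.42891
Sum of the 6 terms: H(X,Y) = 1.8586 bits

Chain rule check:
  H(X) + H(Y|X) = 0.9055 + 0.9531 = 1.8586 bits
  H(X,Y) = 1.8586 bits
✓ Chain rule verified.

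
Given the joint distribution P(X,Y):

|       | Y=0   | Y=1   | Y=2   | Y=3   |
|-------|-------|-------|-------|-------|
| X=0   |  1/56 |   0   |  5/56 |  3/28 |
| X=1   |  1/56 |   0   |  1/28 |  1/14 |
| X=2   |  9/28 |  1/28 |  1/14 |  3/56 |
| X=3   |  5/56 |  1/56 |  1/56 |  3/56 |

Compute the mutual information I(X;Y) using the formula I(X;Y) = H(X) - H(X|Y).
0.2923 bits

I(X;Y) = H(X) - H(X|Y)

Marginal of X (row sums):
  P(X=0) = 1/56 + 0 + 5/56 + 3/28 = 3/14
  P(X=1) = 1/56 + 0 + 1/28 + 1/14 = 1/8
  P(X=2) = 9/28 + 1/28 + 1/14 + 3/56 = 27/56
  P(X=3) = 5/56 + 1/56 + 1/56 + 3/56 = 5/28
H(X) = -[(3/14)·log₂(3/14) + (1/8)·log₂(1/8) + (27/56)·log₂(27/56) + (5/28)·log₂(5/28)]
  = 0.476227 + 0.375000 + 0.507440 + 0.443826 = 1.802493 bits

Marginal of Y (column sums):
  P(Y=0) = 1/56 + 1/56 + 9/28 + 5/56 = 25/56
  P(Y=1) = 0 + 0 + 1/28 + 1/56 = 3/56
  P(Y=2) = 5/56 + 1/28 + 1/14 + 1/56 = 3/14
  P(Y=3) = 3/28 + 1/14 + 3/56 + 3/56 = 2/7
H(X|Y) = Σ_y P(y)·H(X|Y=y):
  Y=0: P(Y=0) = 25/56, P(X|Y=0) = (1/25, 1/25, 18/25, 1/5) → H(X|Y=0) = 1.177125
  Y=1: P(Y=1) = 3/56, P(X|Y=1) = (0, 0, 2/3, 1/3) → H(X|Y=1) = 0.918296
  Y=2: P(Y=2) = 3/14, P(X|Y=2) = (5/12, 1/6, 1/3, 1/12) → H(X|Y=2) = 1.784159
  Y=3: P(Y=3) = 2/7, P(X|Y=3) = (3/8, 1/4, 3/16, 3/16) → H(X|Y=3) = 1.936278
H(X|Y) = (25/56)·1.177125 + (3/56)·0.918296 + (3/14)·1.784159 + (2/7)·1.936278 = 1.510239 bits

I(X;Y) = H(X) - H(X|Y) = 1.802493 - 1.510239 = 0.2923 bits

Cross-check via I(X;Y) = H(X) + H(Y) - H(X,Y): computing H(Y) from the column sums and H(X,Y) from the 16 cells in the same way gives H(Y) = 1.738233 bits and H(X,Y) = 3.248471 bits, so
I(X;Y) = 1.802493 + 1.738233 - 3.248471 = 0.2923 bits ✓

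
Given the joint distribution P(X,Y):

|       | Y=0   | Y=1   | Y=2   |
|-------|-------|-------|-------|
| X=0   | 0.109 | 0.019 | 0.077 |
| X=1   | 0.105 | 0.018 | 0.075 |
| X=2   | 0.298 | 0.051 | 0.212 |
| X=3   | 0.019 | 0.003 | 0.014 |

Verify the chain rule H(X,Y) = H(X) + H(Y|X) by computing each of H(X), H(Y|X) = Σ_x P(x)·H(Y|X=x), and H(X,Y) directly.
H(X) = 1.5718 bits, H(Y|X) = 1.3301 bits, H(X,Y) = 2.9019 bits

Marginal of X (row sums):
  P(X=0) = 0.109 + 0.019 + 0.077 = 0.205
  P(X=1) = 0.105 + 0.018 + 0.075 = 0.198
  P(X=2) = 0.298 + 0.051 + 0.212 = 0.561
  P(X=3) = 0.019 + 0.003 + 0.014 = 0.036
H(X) = -[0.205·log₂(0.205) + 0.198·log₂(0.198) + 0.561·log₂(0.561) + 0.036·log₂(0.036)]
  = 0.46869 + 0.46261 + 0.46783 + 0.17265 = 1.5718 bits

H(Y|X) = Σ_x P(x)·H(Y|X=x):
  X=0: P(X=0) = 0.205, P(Y|X=0) = (109/205, 19/205, 77/205) → H(Y|X=0) = 1.33321
  X=1: P(X=1) = 0.198, P(Y|X=1) = (35/66, 1/11, 25/66) → H(Y|X=1) = 1.33029
  X=2: P(X=2) = 0.561, P(Y|X=2) = (298/561, 1/11, 212/561) → H(Y|X=2) = 1.32985
  X=3: P(X=3) = 0.036, P(Y|X=3) = (19/36, 1/12, 7/18) → H(Y|X=3) = 1.31525
H(Y|X) = 0.205·1.33321 + 0.198·1.33029 + 0.561·1.32985 + 0.036·1.31525 = 1.3301 bits

H(X,Y) = -Σ_{x,y} P(x,y) log₂ P(x,y). Per-cell terms -P(x,y)·log₂P(x,y):
  X=0: 0.34854, 0.10864, 0.28482
  X=1: 0.34141, 0.10433, 0.28027
  X=2: 0.52049, 0.21896, 0.47443
  X=3: 0.10864, 0.02514, 0.08622
Sum of the 12 terms: H(X,Y) = 2.9019 bits

Chain rule check:
  H(X) + H(Y|X) = 1.5718 + 1.3301 = 2.9019 bits
  H(X,Y) = 2.9019 bits
✓ Chain rule verified.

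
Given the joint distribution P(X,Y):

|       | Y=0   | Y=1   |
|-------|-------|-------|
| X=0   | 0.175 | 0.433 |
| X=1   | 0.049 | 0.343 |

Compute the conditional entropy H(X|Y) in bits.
0.9382 bits

H(X|Y) = H(X,Y) - H(Y)

H(X,Y) = -Σ_{x,y} P(x,y) log₂ P(x,y). Per-cell terms -P(x,y)·log₂P(x,y):
  X=0: 0.44005, 0.52287
  X=1: 0.21320, 0.52950
Sum of the 4 terms: H(X,Y) = 1.7056 bits

Marginal of Y (column sums):
  P(Y=0) = 0.175 + 0.049 = 0.224
  P(Y=1) = 0.433 + 0.343 = 0.776
H(Y) = -[0.224·log₂(0.224) + 0.776·log₂(0.776)]
  = 0.48349 + 0.28392 = 0.7674 bits

H(X|Y) = H(X,Y) - H(Y) = 1.7056 - 0.7674 = 0.9382 bits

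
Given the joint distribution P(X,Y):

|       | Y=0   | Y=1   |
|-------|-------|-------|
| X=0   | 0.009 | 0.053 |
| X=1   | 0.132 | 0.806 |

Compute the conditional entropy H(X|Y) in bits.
0.3353 bits

H(X|Y) = H(X,Y) - H(Y)

H(X,Y) = -Σ_{x,y} P(x,y) log₂ P(x,y). Per-cell terms -P(x,y)·log₂P(x,y):
  X=0: 0.0612, 0.2246
  X=1: 0.3856, 0.2508
Sum of the 4 terms: H(X,Y) = 0.9222 bits

Marginal of Y (column sums):
  P(Y=0) = 0.009 + 0.132 = 0.141
  P(Y=1) = 0.053 + 0.806 = 0.859
H(Y) = -[0.141·log₂(0.141) + 0.859·log₂(0.859)]
  = 0.3985 + 0.1884 = 0.5869 bits

H(X|Y) = H(X,Y) - H(Y) = 0.9222 - 0.5869 = 0.3353 bits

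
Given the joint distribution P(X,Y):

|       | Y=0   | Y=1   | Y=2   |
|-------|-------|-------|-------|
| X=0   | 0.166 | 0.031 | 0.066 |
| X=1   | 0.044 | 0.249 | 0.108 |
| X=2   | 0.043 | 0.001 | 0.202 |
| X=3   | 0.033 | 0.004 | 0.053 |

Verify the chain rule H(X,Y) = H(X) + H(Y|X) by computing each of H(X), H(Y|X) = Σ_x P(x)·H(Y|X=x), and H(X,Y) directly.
H(X) = 1.8458 bits, H(Y|X) = 1.1331 bits, H(X,Y) = 2.9789 bits

Marginal of X (row sums):
  P(X=0) = 0.166 + 0.031 + 0.066 = 0.263
  P(X=1) = 0.044 + 0.249 + 0.108 = 0.401
  P(X=2) = 0.043 + 0.001 + 0.202 = 0.246
  P(X=3) = 0.033 + 0.004 + 0.053 = 0.090
H(X) = -[0.263·log₂(0.263) + 0.401·log₂(0.401) + 0.246·log₂(0.246) + 0.090·log₂(0.090)]
  = 0.50677 + 0.52865 + 0.49772 + 0.31265 = 1.8458 bits

H(Y|X) = Σ_x P(x)·H(Y|X=x):
  X=0: P(X=0) = 0.263, P(Y|X=0) = (166/263, 31/263, 66/263) → H(Y|X=0) = 1.28315
  X=1: P(X=1) = 0.401, P(Y|X=1) = (44/401, 249/401, 108/401) → H(Y|X=1) = 1.28640
  X=2: P(X=2) = 0.246, P(Y|X=2) = (43/246, 1/246, 101/123) → H(Y|X=2) = 0.70557
  X=3: P(X=3) = 0.090, P(Y|X=3) = (11/30, 2/45, 53/90) → H(Y|X=3) = 1.18024
H(Y|X) = 0.263·1.28315 + 0.401·1.28640 + 0.246·0.70557 + 0.090·1.18024 = 1.1331 bits

H(X,Y) = -Σ_{x,y} P(x,y) log₂ P(x,y). Per-cell terms -P(x,y)·log₂P(x,y):
  X=0: 0.43006, 0.15536, 0.25881
  X=1: 0.19828, 0.49944, 0.34678
  X=2: 0.19520, 0.00997, 0.46613
  X=3: 0.16241, 0.03186, 0.22461
Sum of the 12 terms: H(X,Y) = 2.9789 bits

Chain rule check:
  H(X) + H(Y|X) = 1.8458 + 1.1331 = 2.9789 bits
  H(X,Y) = 2.9789 bits
✓ Chain rule verified.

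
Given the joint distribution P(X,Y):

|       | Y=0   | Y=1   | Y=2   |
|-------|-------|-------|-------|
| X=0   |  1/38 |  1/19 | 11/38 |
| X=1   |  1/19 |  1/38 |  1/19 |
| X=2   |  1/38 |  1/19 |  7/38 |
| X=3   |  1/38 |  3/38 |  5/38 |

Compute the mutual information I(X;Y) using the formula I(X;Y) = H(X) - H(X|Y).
0.0822 bits

I(X;Y) = H(X) - H(X|Y)

Marginal of X (row sums):
  P(X=0) = 1/38 + 1/19 + 11/38 = 7/19
  P(X=1) = 1/19 + 1/38 + 1/19 = 5/38
  P(X=2) = 1/38 + 1/19 + 7/38 = 5/19
  P(X=3) = 1/38 + 3/38 + 5/38 = 9/38
H(X) = -[(7/19)·log₂(7/19) + (5/38)·log₂(5/38) + (5/19)·log₂(5/19) + (9/38)·log₂(9/38)]
  = 0.5307 + 0.3850 + 0.5068 + 0.4922 = 1.9147 bits

Marginal of Y (column sums):
  P(Y=0) = 1/38 + 1/19 + 1/38 + 1/38 = 5/38
  P(Y=1) = 1/19 + 1/38 + 1/19 + 3/38 = 4/19
  P(Y=2) = 11/38 + 1/19 + 7/38 + 5/38 = 25/38
H(X|Y) = Σ_y P(y)·H(X|Y=y):
  Y=0: P(Y=0) = 5/38, P(X|Y=0) = (1/5, 2/5, 1/5, 1/5) → H(X|Y=0) = 1.9219
  Y=1: P(Y=1) = 4/19, P(X|Y=1) = (1/4, 1/8, 1/4, 3/8) → H(X|Y=1) = 1.9056
  Y=2: P(Y=2) = 25/38, P(X|Y=2) = (11/25, 2/25, 7/25, 1/5) → H(X|Y=2) = 1.7913
H(X|Y) = (5/38)·1.9219 + (4/19)·1.9056 + (25/38)·1.7913 = 1.8325 bits

I(X;Y) = H(X) - H(X|Y) = 1.9147 - 1.8325 = 0.0822 bits

Cross-check via I(X;Y) = H(X) + H(Y) - H(X,Y): computing H(Y) from the column sums and H(X,Y) from the 12 cells in the same way gives H(Y) = 1.2557 bits and H(X,Y) = 3.0882 bits, so
I(X;Y) = 1.9147 + 1.2557 - 3.0882 = 0.0822 bits ✓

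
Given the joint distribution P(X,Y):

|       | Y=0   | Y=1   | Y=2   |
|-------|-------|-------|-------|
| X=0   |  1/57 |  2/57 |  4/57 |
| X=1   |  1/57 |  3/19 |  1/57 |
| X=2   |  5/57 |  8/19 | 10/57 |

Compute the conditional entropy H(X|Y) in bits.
1.1295 bits

H(X|Y) = H(X,Y) - H(Y)

H(X,Y) = -Σ_{x,y} P(x,y) log₂ P(x,y). Per-cell terms -P(x,y)·log₂P(x,y):
  X=0: 0.10233, 0.16958, 0.26897
  X=1: 0.10233, 0.42047, 0.10233
  X=2: 0.30798, 0.52544, 0.44052
Sum of the 9 terms: H(X,Y) = 2.43995 bits

Marginal of Y (column sums):
  P(Y=0) = 1/57 + 1/57 + 5/57 = 7/57
  P(Y=1) = 2/57 + 3/19 + 8/19 = 35/57
  P(Y=2) = 4/57 + 1/57 + 10/57 = 5/19
H(Y) = -[(7/57)·log₂(7/57) + (35/57)·log₂(35/57) + (5/19)·log₂(5/19)]
  = 0.37156 + 0.43204 + 0.50684 = 1.31044 bits

H(X|Y) = H(X,Y) - H(Y) = 2.43995 - 1.31044 = 1.1295 bits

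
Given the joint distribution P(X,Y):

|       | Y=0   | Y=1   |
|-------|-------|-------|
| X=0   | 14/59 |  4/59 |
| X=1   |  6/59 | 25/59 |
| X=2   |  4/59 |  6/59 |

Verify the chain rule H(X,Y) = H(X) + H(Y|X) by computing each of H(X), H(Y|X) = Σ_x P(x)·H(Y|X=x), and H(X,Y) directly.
H(X) = 1.4444 bits, H(Y|X) = 0.7702 bits, H(X,Y) = 2.2145 bits

Marginal of X (row sums):
  P(X=0) = 14/59 + 4/59 = 18/59
  P(X=1) = 6/59 + 25/59 = 31/59
  P(X=2) = 4/59 + 6/59 = 10/59
H(X) = -[(18/59)·log₂(18/59) + (31/59)·log₂(31/59) + (10/59)·log₂(10/59)]
  = 0.52252 + 0.48783 + 0.43402 = 1.4444 bits

H(Y|X) = Σ_x P(x)·H(Y|X=x):
  X=0: P(X=0) = 18/59, P(Y|X=0) = (7/9, 2/9) → H(Y|X=0) = 0.76420
  X=1: P(X=1) = 31/59, P(Y|X=1) = (6/31, 25/31) → H(Y|X=1) = 0.70884
  X=2: P(X=2) = 10/59, P(Y|X=2) = (2/5, 3/5) → H(Y|X=2) = 0.97095
H(Y|X) = (18/59)·0.76420 + (31/59)·0.70884 + (10/59)·0.97095 = 0.7702 bits

H(X,Y) = -Σ_{x,y} P(x,y) log₂ P(x,y). Per-cell terms -P(x,y)·log₂P(x,y):
  X=0: 0.49244, 0.26323
  X=1: 0.33536, 0.52491
  X=2: 0.26323, 0.33536
Sum of the 6 terms: H(X,Y) = 2.2145 bits

Chain rule check:
  H(X) + H(Y|X) = 1.4444 + 0.7702 = 2.2146 bits
  H(X,Y) = 2.2145 bits
✓ Chain rule verified (Δ = 0.0001 is 4-dp rounding noise: each of the three values was rounded independently).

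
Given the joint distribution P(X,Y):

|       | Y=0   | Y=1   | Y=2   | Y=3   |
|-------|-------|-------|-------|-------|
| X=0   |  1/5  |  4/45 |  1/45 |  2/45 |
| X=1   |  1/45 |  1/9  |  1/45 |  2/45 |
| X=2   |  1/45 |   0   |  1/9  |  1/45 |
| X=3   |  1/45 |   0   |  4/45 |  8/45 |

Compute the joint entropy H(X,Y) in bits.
3.3641 bits

H(X,Y) = -Σ_{x,y} P(x,y) log₂ P(x,y). Per-cell terms -P(x,y)·log₂P(x,y):
  X=0: 0.46439, 0.31039, 0.12204, 0.19964
  X=1: 0.12204, 0.35221, 0.12204, 0.19964
  X=2: 0.12204, 0.00000, 0.35221, 0.12204
  X=3: 0.12204, 0.00000, 0.31039, 0.44300
  (cells with P = 0 contribute 0)
Sum of the 16 terms: H(X,Y) = 3.3641 bits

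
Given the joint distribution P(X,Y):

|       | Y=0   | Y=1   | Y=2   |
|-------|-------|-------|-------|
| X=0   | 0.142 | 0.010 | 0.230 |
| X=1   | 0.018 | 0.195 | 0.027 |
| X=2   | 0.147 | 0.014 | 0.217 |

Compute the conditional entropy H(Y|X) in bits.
1.0750 bits

H(Y|X) = H(X,Y) - H(X)

H(X,Y) = -Σ_{x,y} P(x,y) log₂ P(x,y). Per-cell terms -P(x,y)·log₂P(x,y):
  X=0: 0.399877, 0.066439, 0.487668
  X=1: 0.104325, 0.459899, 0.140694
  X=2: 0.406618, 0.086218, 0.478319
Sum of the 9 terms: H(X,Y) = 2.630057 bits

Marginal of X (row sums):
  P(X=0) = 0.142 + 0.010 + 0.230 = 0.382
  P(X=1) = 0.018 + 0.195 + 0.027 = 0.240
  P(X=2) = 0.147 + 0.014 + 0.217 = 0.378
H(X) = -[0.382·log₂(0.382) + 0.240·log₂(0.240) + 0.378·log₂(0.378)]
  = 0.530352 + 0.494134 + 0.530539 = 1.555025 bits

H(Y|X) = H(X,Y) - H(X) = 2.630057 - 1.555025 = 1.0750 bits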